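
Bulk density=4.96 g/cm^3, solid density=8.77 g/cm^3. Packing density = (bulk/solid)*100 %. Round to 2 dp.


Packing = (4.96/8.77)*100 = 56.56 %


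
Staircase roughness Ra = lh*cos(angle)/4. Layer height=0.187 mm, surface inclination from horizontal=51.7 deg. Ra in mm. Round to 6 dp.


Ra = 0.187 * cos(51.7) / 4 = 0.028975 mm


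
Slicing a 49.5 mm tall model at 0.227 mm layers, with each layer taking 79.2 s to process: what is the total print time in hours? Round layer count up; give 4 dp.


Layers = ceil(49.5/0.227) = 219
t = 219 * 79.2 / 3600 = 4.818 hrs


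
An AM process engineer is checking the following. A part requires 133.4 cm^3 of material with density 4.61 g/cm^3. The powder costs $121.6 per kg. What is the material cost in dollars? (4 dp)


Mass = 133.4*4.61/1000 = 0.614974 kg
Cost = 0.614974 * 121.6 = 74.7808 $


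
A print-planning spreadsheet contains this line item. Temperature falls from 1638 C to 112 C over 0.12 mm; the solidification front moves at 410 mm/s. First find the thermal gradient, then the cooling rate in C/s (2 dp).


G = (1638-112)/0.12 = 12716.66666667 C/mm
CR = 12716.66666667 * 410 = 5213833.33 C/s


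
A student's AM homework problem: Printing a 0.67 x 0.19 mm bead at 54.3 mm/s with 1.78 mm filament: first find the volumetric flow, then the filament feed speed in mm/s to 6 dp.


Q = 0.67 * 0.19 * 54.3 = 6.91239 mm^3/s
A_fil = pi*(1.78/2)^2 = 2.48845554 mm^2
v_feed = 6.91239 / 2.48845554 = 2.777783 mm/s


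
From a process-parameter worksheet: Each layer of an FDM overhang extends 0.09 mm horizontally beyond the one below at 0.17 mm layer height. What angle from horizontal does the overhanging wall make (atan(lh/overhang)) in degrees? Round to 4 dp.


angle = atan(0.17/0.09) = 62.1027 degrees


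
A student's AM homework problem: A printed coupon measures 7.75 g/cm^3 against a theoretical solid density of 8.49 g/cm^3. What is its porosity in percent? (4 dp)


Porosity = (1-7.75/8.49)*100 = 8.7161 %


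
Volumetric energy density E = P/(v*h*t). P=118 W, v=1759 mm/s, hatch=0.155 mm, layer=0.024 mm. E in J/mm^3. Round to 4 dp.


E = 118 / (1759*0.155*0.024) = 18.0332 J/mm^3


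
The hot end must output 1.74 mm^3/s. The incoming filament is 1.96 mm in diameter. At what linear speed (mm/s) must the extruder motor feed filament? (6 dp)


A = pi*(1.96/2)^2 = 3.017186
v = 1.74 / 3.017186 = 0.576696 mm/s


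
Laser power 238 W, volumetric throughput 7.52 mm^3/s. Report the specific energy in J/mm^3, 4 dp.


SE = 238 / 7.52 = 31.6489 J/mm^3


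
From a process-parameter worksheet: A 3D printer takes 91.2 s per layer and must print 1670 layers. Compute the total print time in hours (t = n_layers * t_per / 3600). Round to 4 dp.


t = 1670 * 91.2 / 3600 = 42.3067 hrs


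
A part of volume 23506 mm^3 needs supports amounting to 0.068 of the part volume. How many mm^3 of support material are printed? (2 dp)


V_support = 23506 * 0.068 = 1598.41 mm^3


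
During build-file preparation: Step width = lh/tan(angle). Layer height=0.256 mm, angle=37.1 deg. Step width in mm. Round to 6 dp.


step = 0.256 / tan(37.1) = 0.338493 mm


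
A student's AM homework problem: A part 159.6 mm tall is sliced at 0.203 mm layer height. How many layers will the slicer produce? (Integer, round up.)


Layers = ceil(159.6/0.203) = 787


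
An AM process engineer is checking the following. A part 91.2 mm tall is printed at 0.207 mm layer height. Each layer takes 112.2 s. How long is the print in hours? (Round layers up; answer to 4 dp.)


Layers = ceil(91.2/0.207) = 441
t = 441 * 112.2 / 3600 = 13.7445 hrs


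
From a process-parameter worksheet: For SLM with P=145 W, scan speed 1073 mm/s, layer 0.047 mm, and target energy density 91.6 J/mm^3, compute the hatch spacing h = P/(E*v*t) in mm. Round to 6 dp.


h = 145 / (91.6*1073*0.047) = 0.031389 mm


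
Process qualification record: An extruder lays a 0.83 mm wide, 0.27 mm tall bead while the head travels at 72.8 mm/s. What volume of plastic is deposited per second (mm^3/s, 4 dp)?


Rate = 0.83 * 0.27 * 72.8 = 16.3145 mm^3/s


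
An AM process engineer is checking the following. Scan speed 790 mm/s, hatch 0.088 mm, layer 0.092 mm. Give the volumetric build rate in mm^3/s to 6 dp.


Rate = 790 * 0.088 * 0.092 = 6.39584 mm^3/s


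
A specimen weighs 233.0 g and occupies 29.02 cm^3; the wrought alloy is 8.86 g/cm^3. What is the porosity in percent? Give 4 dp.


rho_part = 233.0 / 29.02 = 8.02894555 g/cm^3
Porosity = (1 - 8.02894555/8.86)*100 = 9.3798 %


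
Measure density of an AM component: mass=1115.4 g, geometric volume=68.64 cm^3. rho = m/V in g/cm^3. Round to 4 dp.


rho = 1115.4 / 68.64 = 16.25 g/cm^3


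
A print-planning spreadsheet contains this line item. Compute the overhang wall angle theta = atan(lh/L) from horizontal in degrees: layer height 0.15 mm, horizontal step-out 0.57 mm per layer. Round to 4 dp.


angle = atan(0.15/0.57) = 14.7436 degrees


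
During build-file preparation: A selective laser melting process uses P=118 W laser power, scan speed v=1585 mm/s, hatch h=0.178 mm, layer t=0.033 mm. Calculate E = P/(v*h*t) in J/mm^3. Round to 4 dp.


E = 118 / (1585*0.178*0.033) = 12.6741 J/mm^3


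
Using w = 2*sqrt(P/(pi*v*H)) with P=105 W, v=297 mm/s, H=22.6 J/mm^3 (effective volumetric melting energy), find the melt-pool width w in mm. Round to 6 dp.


w = 2*sqrt(105/(pi*297*22.6)) = 0.141129 mm


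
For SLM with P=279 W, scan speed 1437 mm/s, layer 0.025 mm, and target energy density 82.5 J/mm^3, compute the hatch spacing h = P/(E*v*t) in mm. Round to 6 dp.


h = 279 / (82.5*1437*0.025) = 0.094136 mm


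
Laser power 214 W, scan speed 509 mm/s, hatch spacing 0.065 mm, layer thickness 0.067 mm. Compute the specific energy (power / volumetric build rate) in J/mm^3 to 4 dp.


Build rate = 509 * 0.065 * 0.067 = 2.216695 mm^3/s
SE = 214 / 2.216695 = 96.5401 J/mm^3


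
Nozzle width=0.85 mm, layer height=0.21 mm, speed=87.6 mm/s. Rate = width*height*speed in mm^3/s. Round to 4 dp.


Rate = 0.85 * 0.21 * 87.6 = 15.6366 mm^3/s


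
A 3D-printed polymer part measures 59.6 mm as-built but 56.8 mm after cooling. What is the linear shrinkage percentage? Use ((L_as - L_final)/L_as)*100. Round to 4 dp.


Shrinkage = ((59.6-56.8)/59.6)*100 = 4.698 %


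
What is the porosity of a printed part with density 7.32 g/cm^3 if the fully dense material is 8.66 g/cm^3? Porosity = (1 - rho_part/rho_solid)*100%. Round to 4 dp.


Porosity = (1-7.32/8.66)*100 = 15.4734 %


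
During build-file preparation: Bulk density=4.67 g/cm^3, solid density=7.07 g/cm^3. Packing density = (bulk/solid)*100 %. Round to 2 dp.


Packing = (4.67/7.07)*100 = 66.05 %


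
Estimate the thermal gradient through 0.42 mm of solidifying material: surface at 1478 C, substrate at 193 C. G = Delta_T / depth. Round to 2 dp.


G = (1478-193)/0.42 = 3059.52 C/mm


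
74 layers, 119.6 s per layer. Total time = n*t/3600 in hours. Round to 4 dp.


t = 74 * 119.6 / 3600 = 2.4584 hrs


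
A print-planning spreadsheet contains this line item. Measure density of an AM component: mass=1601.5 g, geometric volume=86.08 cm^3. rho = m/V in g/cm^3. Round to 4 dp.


rho = 1601.5 / 86.08 = 18.6048 g/cm^3


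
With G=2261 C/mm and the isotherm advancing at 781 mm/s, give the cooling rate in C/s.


CR = 2261 * 781 = 1765841 C/s


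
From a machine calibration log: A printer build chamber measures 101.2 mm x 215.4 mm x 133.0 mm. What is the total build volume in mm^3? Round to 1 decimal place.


V = 101.2 * 215.4 * 133.0 = 2899197.8 mm^3


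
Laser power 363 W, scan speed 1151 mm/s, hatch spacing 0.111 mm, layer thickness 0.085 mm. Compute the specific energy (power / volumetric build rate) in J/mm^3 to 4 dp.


Build rate = 1151 * 0.111 * 0.085 = 10.859685 mm^3/s
SE = 363 / 10.859685 = 33.4264 J/mm^3


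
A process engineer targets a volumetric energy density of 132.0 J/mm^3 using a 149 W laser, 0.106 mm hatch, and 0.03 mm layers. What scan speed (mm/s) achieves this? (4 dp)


v = 149 / (132.0*0.106*0.03) = 354.9647 mm/s


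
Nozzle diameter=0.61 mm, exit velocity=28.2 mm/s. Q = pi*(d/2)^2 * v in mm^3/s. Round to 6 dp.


A = pi*(0.61/2)^2 = 0.29224666 mm^2
Q = 0.29224666 * 28.2 = 8.241356 mm^3/s


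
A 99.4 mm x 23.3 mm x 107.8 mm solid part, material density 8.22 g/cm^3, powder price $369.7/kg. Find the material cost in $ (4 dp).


V = 99.4 * 23.3 * 107.8 = 249666.956 mm^3 = 249.666956 cm^3
Mass = 249.666956 * 8.22 / 1000 = 2.05226238 kg
Cost = 2.05226238 * 369.7 = 758.7214 $


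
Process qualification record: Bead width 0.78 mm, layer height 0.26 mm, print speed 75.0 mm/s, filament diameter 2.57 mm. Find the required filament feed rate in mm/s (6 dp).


Q = 0.78 * 0.26 * 75.0 = 15.21 mm^3/s
A_fil = pi*(2.57/2)^2 = 5.18747633 mm^2
v_feed = 15.21 / 5.18747633 = 2.932062 mm/s


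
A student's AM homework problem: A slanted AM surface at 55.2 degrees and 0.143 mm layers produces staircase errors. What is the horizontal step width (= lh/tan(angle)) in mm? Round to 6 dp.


step = 0.143 / tan(55.2) = 0.099388 mm


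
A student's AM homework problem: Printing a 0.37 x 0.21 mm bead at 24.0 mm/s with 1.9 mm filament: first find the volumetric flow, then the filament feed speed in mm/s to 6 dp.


Q = 0.37 * 0.21 * 24.0 = 1.8648 mm^3/s
A_fil = pi*(1.9/2)^2 = 2.83528737 mm^2
v_feed = 1.8648 / 2.83528737 = 0.657711 mm/s


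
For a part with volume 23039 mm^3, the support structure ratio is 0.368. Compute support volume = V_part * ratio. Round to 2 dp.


V_support = 23039 * 0.368 = 8478.35 mm^3


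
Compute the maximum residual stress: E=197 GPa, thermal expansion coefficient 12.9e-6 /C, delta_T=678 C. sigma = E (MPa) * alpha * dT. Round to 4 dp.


sigma = 197*1000 * 12.9e-6 * 678 = 1723.0014 MPa


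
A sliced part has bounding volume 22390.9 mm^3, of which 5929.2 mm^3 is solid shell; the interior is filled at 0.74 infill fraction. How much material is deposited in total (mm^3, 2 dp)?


V_infill = (22390.9 - 5929.2) * 0.74 = 12181.66
V_total = 5929.2 + 12181.66 = 18110.86 mm^3


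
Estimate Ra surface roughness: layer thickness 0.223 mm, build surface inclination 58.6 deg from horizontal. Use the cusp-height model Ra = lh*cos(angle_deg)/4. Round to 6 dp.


Ra = 0.223 * cos(58.6) / 4 = 0.029046 mm


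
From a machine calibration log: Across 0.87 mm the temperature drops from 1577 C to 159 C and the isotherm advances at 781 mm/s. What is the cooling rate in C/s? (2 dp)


G = (1577-159)/0.87 = 1629.88505747 C/mm
CR = 1629.88505747 * 781 = 1272940.23 C/s


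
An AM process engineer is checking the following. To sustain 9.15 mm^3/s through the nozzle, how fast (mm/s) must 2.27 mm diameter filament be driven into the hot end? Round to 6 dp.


A = pi*(2.27/2)^2 = 4.047078
v = 9.15 / 4.047078 = 2.26089 mm/s


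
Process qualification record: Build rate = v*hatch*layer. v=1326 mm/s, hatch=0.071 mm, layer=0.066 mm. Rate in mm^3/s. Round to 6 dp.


Rate = 1326 * 0.071 * 0.066 = 6.213636 mm^3/s


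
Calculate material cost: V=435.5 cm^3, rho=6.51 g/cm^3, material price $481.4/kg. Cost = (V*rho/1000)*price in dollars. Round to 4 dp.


Mass = 435.5*6.51/1000 = 2.835105 kg
Cost = 2.835105 * 481.4 = 1364.8195 $


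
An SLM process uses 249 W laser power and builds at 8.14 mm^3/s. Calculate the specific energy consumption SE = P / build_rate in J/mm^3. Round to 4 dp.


SE = 249 / 8.14 = 30.5897 J/mm^3


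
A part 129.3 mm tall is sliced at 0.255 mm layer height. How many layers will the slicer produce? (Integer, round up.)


Layers = ceil(129.3/0.255) = 508


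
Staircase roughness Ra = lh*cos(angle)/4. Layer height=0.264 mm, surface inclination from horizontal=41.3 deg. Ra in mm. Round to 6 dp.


Ra = 0.264 * cos(41.3) / 4 = 0.049583 mm


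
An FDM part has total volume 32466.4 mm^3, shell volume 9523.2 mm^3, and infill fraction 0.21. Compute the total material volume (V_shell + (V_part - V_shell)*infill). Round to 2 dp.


V_infill = (32466.4 - 9523.2) * 0.21 = 4818.07
V_total = 9523.2 + 4818.07 = 14341.27 mm^3


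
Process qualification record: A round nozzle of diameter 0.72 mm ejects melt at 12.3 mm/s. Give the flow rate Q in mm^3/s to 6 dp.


A = pi*(0.72/2)^2 = 0.40715041 mm^2
Q = 0.40715041 * 12.3 = 5.00795 mm^3/s


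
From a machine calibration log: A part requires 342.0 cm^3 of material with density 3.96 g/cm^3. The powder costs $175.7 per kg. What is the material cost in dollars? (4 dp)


Mass = 342.0*3.96/1000 = 1.35432 kg
Cost = 1.35432 * 175.7 = 237.954 $


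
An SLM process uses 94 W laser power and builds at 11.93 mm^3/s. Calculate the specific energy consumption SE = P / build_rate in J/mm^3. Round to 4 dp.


SE = 94 / 11.93 = 7.8793 J/mm^3


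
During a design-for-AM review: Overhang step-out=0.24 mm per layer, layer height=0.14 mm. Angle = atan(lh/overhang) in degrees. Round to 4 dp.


angle = atan(0.14/0.24) = 30.2564 degrees


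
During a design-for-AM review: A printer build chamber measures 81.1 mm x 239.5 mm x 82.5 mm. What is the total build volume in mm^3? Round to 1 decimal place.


V = 81.1 * 239.5 * 82.5 = 1602434.6 mm^3


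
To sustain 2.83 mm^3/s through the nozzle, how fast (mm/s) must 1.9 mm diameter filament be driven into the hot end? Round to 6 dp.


A = pi*(1.9/2)^2 = 2.835287
v = 2.83 / 2.835287 = 0.998135 mm/s


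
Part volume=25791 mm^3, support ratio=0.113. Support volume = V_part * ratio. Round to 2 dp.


V_support = 25791 * 0.113 = 2914.38 mm^3


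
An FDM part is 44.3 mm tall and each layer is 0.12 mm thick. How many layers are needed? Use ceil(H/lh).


Layers = ceil(44.3/0.12) = 370


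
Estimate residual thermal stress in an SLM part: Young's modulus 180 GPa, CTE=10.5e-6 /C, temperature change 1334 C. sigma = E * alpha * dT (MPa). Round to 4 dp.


sigma = 180*1000 * 10.5e-6 * 1334 = 2521.26 MPa


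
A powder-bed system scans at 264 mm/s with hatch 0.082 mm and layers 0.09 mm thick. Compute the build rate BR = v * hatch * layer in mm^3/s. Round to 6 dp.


Rate = 264 * 0.082 * 0.09 = 1.94832 mm^3/s


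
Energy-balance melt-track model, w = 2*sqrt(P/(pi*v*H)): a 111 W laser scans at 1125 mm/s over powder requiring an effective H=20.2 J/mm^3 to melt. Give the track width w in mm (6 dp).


w = 2*sqrt(111/(pi*1125*20.2)) = 0.078861 mm


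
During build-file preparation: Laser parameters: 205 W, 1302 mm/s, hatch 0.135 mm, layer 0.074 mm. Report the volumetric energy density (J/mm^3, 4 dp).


E = 205 / (1302*0.135*0.074) = 15.7608 J/mm^3


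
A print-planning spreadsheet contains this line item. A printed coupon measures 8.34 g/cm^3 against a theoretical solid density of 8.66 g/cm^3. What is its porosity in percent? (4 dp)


Porosity = (1-8.34/8.66)*100 = 3.6952 %


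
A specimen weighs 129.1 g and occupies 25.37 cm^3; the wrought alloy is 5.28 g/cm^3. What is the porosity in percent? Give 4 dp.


rho_part = 129.1 / 25.37 = 5.08868743 g/cm^3
Porosity = (1 - 5.08868743/5.28)*100 = 3.6233 %


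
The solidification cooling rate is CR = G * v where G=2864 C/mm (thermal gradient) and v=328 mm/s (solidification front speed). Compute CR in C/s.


CR = 2864 * 328 = 939392 C/s


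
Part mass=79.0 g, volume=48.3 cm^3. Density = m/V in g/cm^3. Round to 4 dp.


rho = 79.0 / 48.3 = 1.6356 g/cm^3


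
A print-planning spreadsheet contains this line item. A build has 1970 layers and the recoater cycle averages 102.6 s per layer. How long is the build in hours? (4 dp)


t = 1970 * 102.6 / 3600 = 56.145 hrs


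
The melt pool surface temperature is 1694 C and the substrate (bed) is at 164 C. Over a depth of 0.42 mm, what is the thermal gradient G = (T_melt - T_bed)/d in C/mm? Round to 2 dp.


G = (1694-164)/0.42 = 3642.86 C/mm


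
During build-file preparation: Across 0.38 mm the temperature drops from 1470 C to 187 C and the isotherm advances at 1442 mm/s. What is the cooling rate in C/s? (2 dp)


G = (1470-187)/0.38 = 3376.31578947 C/mm
CR = 3376.31578947 * 1442 = 4868647.37 C/s


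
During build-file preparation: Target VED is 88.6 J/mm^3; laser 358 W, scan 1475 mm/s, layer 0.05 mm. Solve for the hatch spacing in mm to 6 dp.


h = 358 / (88.6*1475*0.05) = 0.054788 mm


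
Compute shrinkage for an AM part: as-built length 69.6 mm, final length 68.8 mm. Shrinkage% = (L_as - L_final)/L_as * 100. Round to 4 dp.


Shrinkage = ((69.6-68.8)/69.6)*100 = 1.1494 %


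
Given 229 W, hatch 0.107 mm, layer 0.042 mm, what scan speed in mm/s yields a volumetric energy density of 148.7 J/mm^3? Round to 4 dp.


v = 229 / (148.7*0.107*0.042) = 342.6821 mm/s


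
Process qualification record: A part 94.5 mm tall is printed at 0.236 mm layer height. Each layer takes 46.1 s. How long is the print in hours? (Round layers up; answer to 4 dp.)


Layers = ceil(94.5/0.236) = 401
t = 401 * 46.1 / 3600 = 5.135 hrs


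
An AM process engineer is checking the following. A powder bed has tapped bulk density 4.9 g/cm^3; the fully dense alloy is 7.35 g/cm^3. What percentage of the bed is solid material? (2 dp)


Packing = (4.9/7.35)*100 = 66.67 %


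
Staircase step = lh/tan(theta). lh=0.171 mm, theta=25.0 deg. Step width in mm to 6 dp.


step = 0.171 / tan(25.0) = 0.366711 mm


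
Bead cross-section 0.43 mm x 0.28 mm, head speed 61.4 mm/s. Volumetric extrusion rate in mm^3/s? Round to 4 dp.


Rate = 0.43 * 0.28 * 61.4 = 7.3926 mm^3/s


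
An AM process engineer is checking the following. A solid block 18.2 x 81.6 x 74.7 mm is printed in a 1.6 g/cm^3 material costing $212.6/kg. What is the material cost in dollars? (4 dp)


V = 18.2 * 81.6 * 74.7 = 110938.464 mm^3 = 110.938464 cm^3
Mass = 110.938464 * 1.6 / 1000 = 0.17750154 kg
Cost = 0.17750154 * 212.6 = 37.7368 $


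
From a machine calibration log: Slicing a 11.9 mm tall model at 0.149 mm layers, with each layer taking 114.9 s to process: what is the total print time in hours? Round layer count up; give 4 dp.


Layers = ceil(11.9/0.149) = 80
t = 80 * 114.9 / 3600 = 2.5533 hrs


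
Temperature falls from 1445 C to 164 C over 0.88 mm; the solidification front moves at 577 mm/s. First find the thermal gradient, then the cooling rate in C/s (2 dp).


G = (1445-164)/0.88 = 1455.68181818 C/mm
CR = 1455.68181818 * 577 = 839928.41 C/s


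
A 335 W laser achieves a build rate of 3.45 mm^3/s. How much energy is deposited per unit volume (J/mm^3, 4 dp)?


SE = 335 / 3.45 = 97.1014 J/mm^3


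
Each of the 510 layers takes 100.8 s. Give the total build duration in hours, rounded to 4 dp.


t = 510 * 100.8 / 3600 = 14.28 hrs


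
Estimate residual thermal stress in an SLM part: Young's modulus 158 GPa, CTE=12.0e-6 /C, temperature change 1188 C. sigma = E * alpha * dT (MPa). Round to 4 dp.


sigma = 158*1000 * 12.0e-6 * 1188 = 2252.448 MPa


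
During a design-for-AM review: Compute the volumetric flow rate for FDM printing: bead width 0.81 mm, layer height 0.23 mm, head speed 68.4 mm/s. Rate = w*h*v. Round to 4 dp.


Rate = 0.81 * 0.23 * 68.4 = 12.7429 mm^3/s


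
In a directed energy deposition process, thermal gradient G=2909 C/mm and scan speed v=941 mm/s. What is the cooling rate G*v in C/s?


CR = 2909 * 941 = 2737369 C/s


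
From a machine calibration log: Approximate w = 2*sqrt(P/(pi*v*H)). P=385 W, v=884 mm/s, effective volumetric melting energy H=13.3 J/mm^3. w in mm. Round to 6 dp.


w = 2*sqrt(385/(pi*884*13.3)) = 0.20419 mm


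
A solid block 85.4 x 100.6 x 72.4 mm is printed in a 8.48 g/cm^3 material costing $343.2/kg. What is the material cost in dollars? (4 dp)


V = 85.4 * 100.6 * 72.4 = 622005.776 mm^3 = 622.005776 cm^3
Mass = 622.005776 * 8.48 / 1000 = 5.27460898 kg
Cost = 5.27460898 * 343.2 = 1810.2458 $


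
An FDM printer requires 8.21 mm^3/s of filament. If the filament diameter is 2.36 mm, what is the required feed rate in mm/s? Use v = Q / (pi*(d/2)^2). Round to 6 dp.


A = pi*(2.36/2)^2 = 4.374354
v = 8.21 / 4.374354 = 1.876849 mm/s


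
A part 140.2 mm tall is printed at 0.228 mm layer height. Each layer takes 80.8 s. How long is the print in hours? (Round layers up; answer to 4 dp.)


Layers = ceil(140.2/0.228) = 615
t = 615 * 80.8 / 3600 = 13.8033 hrs


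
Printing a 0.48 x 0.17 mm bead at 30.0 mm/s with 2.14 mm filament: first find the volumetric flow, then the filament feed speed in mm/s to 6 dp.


Q = 0.48 * 0.17 * 30.0 = 2.448 mm^3/s
A_fil = pi*(2.14/2)^2 = 3.59680943 mm^2
v_feed = 2.448 / 3.59680943 = 0.680603 mm/s


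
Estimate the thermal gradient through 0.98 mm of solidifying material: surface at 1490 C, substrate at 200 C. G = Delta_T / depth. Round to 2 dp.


G = (1490-200)/0.98 = 1316.33 C/mm


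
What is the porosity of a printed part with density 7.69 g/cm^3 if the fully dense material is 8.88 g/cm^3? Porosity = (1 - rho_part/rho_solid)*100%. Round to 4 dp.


Porosity = (1-7.69/8.88)*100 = 13.4009 %


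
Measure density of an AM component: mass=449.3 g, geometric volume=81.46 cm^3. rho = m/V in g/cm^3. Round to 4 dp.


rho = 449.3 / 81.46 = 5.5156 g/cm^3


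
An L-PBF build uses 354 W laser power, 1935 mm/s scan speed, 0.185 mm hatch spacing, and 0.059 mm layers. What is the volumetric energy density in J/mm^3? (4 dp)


E = 354 / (1935*0.185*0.059) = 16.7609 J/mm^3


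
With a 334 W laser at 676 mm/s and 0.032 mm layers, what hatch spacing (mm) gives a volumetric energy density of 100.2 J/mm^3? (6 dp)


h = 334 / (100.2*676*0.032) = 0.154093 mm


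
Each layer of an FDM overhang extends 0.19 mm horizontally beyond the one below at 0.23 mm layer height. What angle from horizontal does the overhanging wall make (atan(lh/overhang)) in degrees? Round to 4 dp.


angle = atan(0.23/0.19) = 50.4403 degrees


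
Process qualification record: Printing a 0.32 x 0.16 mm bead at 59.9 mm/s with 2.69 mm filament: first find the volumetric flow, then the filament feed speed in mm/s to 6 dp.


Q = 0.32 * 0.16 * 59.9 = 3.06688 mm^3/s
A_fil = pi*(2.69/2)^2 = 5.68321965 mm^2
v_feed = 3.06688 / 5.68321965 = 0.539638 mm/s


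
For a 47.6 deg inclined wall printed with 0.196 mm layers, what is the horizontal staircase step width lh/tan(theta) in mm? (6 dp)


step = 0.196 / tan(47.6) = 0.178973 mm


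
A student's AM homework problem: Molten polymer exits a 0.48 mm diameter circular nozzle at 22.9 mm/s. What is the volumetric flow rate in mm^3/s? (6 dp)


A = pi*(0.48/2)^2 = 0.18095574 mm^2
Q = 0.18095574 * 22.9 = 4.143886 mm^3/s


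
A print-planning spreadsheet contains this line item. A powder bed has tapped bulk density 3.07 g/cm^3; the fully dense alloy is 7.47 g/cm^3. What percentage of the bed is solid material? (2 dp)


Packing = (3.07/7.47)*100 = 41.1 %


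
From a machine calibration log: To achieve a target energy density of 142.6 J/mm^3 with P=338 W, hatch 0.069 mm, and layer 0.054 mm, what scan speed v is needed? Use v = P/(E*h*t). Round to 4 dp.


v = 338 / (142.6*0.069*0.054) = 636.1424 mm/s


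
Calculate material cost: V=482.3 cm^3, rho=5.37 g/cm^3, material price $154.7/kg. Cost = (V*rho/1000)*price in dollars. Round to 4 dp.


Mass = 482.3*5.37/1000 = 2.589951 kg
Cost = 2.589951 * 154.7 = 400.6654 $


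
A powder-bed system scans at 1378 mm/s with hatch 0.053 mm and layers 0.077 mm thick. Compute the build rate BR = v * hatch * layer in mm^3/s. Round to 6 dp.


Rate = 1378 * 0.053 * 0.077 = 5.623618 mm^3/s


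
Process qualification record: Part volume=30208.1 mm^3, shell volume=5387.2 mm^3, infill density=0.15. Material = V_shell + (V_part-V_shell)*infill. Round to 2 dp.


V_infill = (30208.1 - 5387.2) * 0.15 = 3723.14
V_total = 5387.2 + 3723.14 = 9110.34 mm^3


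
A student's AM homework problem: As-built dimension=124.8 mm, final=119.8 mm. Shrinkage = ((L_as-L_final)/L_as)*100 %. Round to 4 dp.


Shrinkage = ((124.8-119.8)/124.8)*100 = 4.0064 %


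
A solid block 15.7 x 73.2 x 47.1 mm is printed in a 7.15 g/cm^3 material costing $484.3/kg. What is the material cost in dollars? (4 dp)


V = 15.7 * 73.2 * 47.1 = 54129.204 mm^3 = 54.129204 cm^3
Mass = 54.129204 * 7.15 / 1000 = 0.38702381 kg
Cost = 0.38702381 * 484.3 = 187.4356 $


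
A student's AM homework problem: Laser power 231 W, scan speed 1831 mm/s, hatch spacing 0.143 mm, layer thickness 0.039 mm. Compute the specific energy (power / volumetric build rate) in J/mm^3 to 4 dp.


Build rate = 1831 * 0.143 * 0.039 = 10.211487 mm^3/s
SE = 231 / 10.211487 = 22.6216 J/mm^3


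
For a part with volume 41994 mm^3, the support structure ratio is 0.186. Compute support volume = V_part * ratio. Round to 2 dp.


V_support = 41994 * 0.186 = 7810.88 mm^3


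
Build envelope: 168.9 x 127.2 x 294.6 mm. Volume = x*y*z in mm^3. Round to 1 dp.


V = 168.9 * 127.2 * 294.6 = 6329210.0 mm^3


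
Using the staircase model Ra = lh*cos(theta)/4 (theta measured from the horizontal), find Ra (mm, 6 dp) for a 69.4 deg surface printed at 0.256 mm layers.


Ra = 0.256 * cos(69.4) / 4 = 0.022518 mm


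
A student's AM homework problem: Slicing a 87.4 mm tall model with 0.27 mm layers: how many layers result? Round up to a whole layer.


Layers = ceil(87.4/0.27) = 324


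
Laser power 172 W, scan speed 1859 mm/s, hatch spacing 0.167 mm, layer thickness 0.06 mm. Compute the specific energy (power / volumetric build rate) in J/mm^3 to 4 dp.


Build rate = 1859 * 0.167 * 0.06 = 18.62718 mm^3/s
SE = 172 / 18.62718 = 9.2338 J/mm^3


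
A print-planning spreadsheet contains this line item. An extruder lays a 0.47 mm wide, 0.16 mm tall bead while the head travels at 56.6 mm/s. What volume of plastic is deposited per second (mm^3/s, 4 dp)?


Rate = 0.47 * 0.16 * 56.6 = 4.2563 mm^3/s


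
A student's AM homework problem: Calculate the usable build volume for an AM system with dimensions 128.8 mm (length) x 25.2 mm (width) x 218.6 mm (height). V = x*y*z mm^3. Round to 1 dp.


V = 128.8 * 25.2 * 218.6 = 709523.1 mm^3


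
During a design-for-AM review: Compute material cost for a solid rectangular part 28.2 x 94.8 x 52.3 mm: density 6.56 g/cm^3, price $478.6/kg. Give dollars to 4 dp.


V = 28.2 * 94.8 * 52.3 = 139816.728 mm^3 = 139.816728 cm^3
Mass = 139.816728 * 6.56 / 1000 = 0.91719774 kg
Cost = 0.91719774 * 478.6 = 438.9708 $


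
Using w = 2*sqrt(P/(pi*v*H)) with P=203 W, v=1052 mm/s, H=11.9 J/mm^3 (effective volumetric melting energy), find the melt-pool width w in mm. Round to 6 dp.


w = 2*sqrt(203/(pi*1052*11.9)) = 0.143688 mm


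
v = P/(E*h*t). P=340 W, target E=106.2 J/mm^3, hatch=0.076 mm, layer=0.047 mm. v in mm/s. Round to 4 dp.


v = 340 / (106.2*0.076*0.047) = 896.2784 mm/s


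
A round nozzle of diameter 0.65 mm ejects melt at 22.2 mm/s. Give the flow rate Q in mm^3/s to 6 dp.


A = pi*(0.65/2)^2 = 0.33183072 mm^2
Q = 0.33183072 * 22.2 = 7.366642 mm^3/s


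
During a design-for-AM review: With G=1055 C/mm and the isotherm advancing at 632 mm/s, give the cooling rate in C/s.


CR = 1055 * 632 = 666760 C/s


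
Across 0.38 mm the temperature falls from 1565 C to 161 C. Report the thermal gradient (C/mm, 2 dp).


G = (1565-161)/0.38 = 3694.74 C/mm


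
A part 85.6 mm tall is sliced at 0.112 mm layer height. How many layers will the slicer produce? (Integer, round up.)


Layers = ceil(85.6/0.112) = 765


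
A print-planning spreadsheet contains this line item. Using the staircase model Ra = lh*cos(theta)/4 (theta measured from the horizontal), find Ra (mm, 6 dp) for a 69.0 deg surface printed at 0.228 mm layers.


Ra = 0.228 * cos(69.0) / 4 = 0.020427 mm


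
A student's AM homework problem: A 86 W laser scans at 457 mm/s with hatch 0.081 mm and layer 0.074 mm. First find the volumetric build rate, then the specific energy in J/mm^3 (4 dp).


Build rate = 457 * 0.081 * 0.074 = 2.739258 mm^3/s
SE = 86 / 2.739258 = 31.3954 J/mm^3


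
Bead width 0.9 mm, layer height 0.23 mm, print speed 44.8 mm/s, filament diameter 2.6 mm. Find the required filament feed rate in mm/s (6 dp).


Q = 0.9 * 0.23 * 44.8 = 9.2736 mm^3/s
A_fil = pi*(2.6/2)^2 = 5.30929158 mm^2
v_feed = 9.2736 / 5.30929158 = 1.746674 mm/s


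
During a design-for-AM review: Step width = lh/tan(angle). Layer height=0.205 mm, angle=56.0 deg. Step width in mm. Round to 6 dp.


step = 0.205 / tan(56.0) = 0.138274 mm


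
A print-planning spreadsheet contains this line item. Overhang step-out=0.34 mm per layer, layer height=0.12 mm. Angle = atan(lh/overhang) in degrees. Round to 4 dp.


angle = atan(0.12/0.34) = 19.44 degrees


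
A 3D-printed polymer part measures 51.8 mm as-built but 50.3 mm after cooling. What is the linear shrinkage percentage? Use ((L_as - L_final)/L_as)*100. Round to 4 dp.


Shrinkage = ((51.8-50.3)/51.8)*100 = 2.8958 %


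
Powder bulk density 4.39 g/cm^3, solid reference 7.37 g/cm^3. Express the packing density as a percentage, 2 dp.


Packing = (4.39/7.37)*100 = 59.57 %


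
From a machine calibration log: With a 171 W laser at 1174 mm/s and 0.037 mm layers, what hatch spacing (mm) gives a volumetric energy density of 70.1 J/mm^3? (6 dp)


h = 171 / (70.1*1174*0.037) = 0.056158 mm


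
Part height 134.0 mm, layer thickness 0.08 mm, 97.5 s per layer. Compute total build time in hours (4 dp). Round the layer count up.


Layers = ceil(134.0/0.08) = 1675
t = 1675 * 97.5 / 3600 = 45.3646 hrs


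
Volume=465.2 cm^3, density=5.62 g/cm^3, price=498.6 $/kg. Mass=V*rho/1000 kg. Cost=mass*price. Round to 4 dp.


Mass = 465.2*5.62/1000 = 2.614424 kg
Cost = 2.614424 * 498.6 = 1303.5518 $


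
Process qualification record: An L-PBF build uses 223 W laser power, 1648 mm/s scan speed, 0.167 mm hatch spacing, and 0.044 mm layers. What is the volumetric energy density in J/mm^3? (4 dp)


E = 223 / (1648*0.167*0.044) = 18.4153 J/mm^3


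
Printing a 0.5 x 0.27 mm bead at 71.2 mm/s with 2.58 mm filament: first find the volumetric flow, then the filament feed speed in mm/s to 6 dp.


Q = 0.5 * 0.27 * 71.2 = 9.612 mm^3/s
A_fil = pi*(2.58/2)^2 = 5.22792433 mm^2
v_feed = 9.612 / 5.22792433 = 1.838588 mm/s


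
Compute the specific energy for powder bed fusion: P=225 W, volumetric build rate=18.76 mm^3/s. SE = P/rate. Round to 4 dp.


SE = 225 / 18.76 = 11.9936 J/mm^3


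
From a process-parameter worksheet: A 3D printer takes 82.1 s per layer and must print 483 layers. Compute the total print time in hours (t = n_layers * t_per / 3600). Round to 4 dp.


t = 483 * 82.1 / 3600 = 11.0151 hrs


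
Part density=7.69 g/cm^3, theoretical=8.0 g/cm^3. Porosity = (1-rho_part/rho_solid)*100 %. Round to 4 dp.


Porosity = (1-7.69/8.0)*100 = 3.875 %


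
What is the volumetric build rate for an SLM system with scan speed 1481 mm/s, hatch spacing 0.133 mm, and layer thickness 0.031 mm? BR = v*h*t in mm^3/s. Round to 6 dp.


Rate = 1481 * 0.133 * 0.031 = 6.106163 mm^3/s


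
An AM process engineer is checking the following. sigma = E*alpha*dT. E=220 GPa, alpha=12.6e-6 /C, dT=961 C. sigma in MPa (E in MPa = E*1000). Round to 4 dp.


sigma = 220*1000 * 12.6e-6 * 961 = 2663.892 MPa


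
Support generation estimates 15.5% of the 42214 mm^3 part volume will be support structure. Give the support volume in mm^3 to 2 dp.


V_support = 42214 * 0.155 = 6543.17 mm^3


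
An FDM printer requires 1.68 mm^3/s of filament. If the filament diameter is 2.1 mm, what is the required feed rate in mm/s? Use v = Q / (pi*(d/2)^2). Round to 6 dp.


A = pi*(2.1/2)^2 = 3.463606
v = 1.68 / 3.463606 = 0.485044 mm/s


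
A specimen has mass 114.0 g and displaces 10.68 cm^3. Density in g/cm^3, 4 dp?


rho = 114.0 / 10.68 = 10.6742 g/cm^3


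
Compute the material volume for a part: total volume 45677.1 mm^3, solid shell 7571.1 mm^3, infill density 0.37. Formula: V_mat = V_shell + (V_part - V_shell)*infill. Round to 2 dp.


V_infill = (45677.1 - 7571.1) * 0.37 = 14099.22
V_total = 7571.1 + 14099.22 = 21670.32 mm^3


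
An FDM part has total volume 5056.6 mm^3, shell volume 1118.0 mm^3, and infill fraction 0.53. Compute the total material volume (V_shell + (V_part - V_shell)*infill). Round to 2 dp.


V_infill = (5056.6 - 1118.0) * 0.53 = 2087.46
V_total = 1118.0 + 2087.46 = 3205.46 mm^3


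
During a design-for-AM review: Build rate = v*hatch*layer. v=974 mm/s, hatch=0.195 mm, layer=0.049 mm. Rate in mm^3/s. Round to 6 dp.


Rate = 974 * 0.195 * 0.049 = 9.30657 mm^3/s


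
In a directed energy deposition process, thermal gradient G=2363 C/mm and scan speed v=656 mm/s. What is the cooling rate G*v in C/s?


CR = 2363 * 656 = 1550128 C/s


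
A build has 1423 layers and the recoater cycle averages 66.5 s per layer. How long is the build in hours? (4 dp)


t = 1423 * 66.5 / 3600 = 26.286 hrs


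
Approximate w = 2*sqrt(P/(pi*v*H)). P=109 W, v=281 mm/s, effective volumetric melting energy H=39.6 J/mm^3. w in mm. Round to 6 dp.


w = 2*sqrt(109/(pi*281*39.6)) = 0.111678 mm


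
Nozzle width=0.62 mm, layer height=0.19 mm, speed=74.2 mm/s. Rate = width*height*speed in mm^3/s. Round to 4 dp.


Rate = 0.62 * 0.19 * 74.2 = 8.7408 mm^3/s


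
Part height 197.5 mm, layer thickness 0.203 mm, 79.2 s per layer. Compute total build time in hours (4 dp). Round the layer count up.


Layers = ceil(197.5/0.203) = 973
t = 973 * 79.2 / 3600 = 21.406 hrs


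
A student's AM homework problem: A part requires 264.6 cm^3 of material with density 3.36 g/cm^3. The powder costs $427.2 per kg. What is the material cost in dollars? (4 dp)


Mass = 264.6*3.36/1000 = 0.889056 kg
Cost = 0.889056 * 427.2 = 379.8047 $


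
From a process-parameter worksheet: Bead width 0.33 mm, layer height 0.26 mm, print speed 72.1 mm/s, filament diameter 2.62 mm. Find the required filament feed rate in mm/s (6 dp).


Q = 0.33 * 0.26 * 72.1 = 6.18618 mm^3/s
A_fil = pi*(2.62/2)^2 = 5.39128715 mm^2
v_feed = 6.18618 / 5.39128715 = 1.14744 mm/s


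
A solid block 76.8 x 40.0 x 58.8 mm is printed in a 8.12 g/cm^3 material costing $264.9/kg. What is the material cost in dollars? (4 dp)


V = 76.8 * 40.0 * 58.8 = 180633.6 mm^3 = 180.6336 cm^3
Mass = 180.6336 * 8.12 / 1000 = 1.46674483 kg
Cost = 1.46674483 * 264.9 = 388.5407 $


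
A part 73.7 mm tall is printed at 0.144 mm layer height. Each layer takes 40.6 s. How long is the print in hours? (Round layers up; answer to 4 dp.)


Layers = ceil(73.7/0.144) = 512
t = 512 * 40.6 / 3600 = 5.7742 hrs


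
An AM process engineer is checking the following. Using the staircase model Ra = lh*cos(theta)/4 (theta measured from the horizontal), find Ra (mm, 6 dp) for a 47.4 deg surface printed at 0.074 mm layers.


Ra = 0.074 * cos(47.4) / 4 = 0.012522 mm


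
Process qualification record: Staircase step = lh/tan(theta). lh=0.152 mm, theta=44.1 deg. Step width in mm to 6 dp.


step = 0.152 / tan(44.1) = 0.156852 mm


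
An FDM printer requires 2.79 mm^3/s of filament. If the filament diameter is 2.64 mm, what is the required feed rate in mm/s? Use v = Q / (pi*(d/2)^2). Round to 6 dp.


A = pi*(2.64/2)^2 = 5.473911
v = 2.79 / 5.473911 = 0.50969 mm/s


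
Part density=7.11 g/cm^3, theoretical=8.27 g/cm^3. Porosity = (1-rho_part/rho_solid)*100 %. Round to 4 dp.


Porosity = (1-7.11/8.27)*100 = 14.0266 %


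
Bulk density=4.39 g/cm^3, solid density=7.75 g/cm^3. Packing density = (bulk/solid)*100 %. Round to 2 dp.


Packing = (4.39/7.75)*100 = 56.65 %


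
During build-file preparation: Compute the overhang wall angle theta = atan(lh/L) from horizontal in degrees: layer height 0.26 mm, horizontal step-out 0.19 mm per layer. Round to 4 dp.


angle = atan(0.26/0.19) = 53.8418 degrees


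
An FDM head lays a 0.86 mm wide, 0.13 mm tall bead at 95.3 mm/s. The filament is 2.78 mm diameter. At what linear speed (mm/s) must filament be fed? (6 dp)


Q = 0.86 * 0.13 * 95.3 = 10.65454 mm^3/s
A_fil = pi*(2.78/2)^2 = 6.06987117 mm^2
v_feed = 10.65454 / 6.06987117 = 1.755316 mm/s


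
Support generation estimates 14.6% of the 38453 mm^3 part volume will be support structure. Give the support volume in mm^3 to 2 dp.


V_support = 38453 * 0.146 = 5614.14 mm^3


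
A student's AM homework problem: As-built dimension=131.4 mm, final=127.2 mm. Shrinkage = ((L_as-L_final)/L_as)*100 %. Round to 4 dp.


Shrinkage = ((131.4-127.2)/131.4)*100 = 3.1963 %


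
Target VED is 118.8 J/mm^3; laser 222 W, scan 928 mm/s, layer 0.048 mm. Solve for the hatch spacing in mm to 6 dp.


h = 222 / (118.8*928*0.048) = 0.041951 mm


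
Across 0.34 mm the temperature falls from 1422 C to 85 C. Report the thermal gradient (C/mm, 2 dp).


G = (1422-85)/0.34 = 3932.35 C/mm


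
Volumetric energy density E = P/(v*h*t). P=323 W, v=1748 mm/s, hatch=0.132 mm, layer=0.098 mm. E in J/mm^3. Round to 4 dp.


E = 323 / (1748*0.132*0.098) = 14.2844 J/mm^3


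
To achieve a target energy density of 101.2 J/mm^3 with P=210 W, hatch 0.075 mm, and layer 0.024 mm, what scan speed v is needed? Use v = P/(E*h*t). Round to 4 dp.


v = 210 / (101.2*0.075*0.024) = 1152.8327 mm/s


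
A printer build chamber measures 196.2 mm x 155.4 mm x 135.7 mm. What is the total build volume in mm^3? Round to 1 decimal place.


V = 196.2 * 155.4 * 135.7 = 4137422.4 mm^3


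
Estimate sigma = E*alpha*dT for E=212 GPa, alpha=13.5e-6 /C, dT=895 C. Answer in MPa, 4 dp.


sigma = 212*1000 * 13.5e-6 * 895 = 2561.49 MPa


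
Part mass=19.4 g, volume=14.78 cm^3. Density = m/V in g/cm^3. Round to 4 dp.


rho = 19.4 / 14.78 = 1.3126 g/cm^3


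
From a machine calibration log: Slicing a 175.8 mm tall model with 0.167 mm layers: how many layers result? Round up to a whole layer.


Layers = ceil(175.8/0.167) = 1053


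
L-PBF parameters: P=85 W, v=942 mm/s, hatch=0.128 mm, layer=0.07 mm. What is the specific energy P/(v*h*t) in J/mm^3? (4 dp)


Build rate = 942 * 0.128 * 0.07 = 8.44032 mm^3/s
SE = 85 / 8.44032 = 10.0707 J/mm^3


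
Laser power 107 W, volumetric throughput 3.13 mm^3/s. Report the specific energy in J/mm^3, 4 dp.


SE = 107 / 3.13 = 34.1853 J/mm^3


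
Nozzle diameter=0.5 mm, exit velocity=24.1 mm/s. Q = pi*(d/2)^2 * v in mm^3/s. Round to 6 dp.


A = pi*(0.5/2)^2 = 0.19634954 mm^2
Q = 0.19634954 * 24.1 = 4.732024 mm^3/s


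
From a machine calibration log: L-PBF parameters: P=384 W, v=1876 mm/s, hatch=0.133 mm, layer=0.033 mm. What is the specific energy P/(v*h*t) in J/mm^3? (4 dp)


Build rate = 1876 * 0.133 * 0.033 = 8.233764 mm^3/s
SE = 384 / 8.233764 = 46.6372 J/mm^3


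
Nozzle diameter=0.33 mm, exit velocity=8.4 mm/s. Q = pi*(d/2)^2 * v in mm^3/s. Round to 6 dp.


A = pi*(0.33/2)^2 = 0.08552986 mm^2
Q = 0.08552986 * 8.4 = 0.718451 mm^3/s


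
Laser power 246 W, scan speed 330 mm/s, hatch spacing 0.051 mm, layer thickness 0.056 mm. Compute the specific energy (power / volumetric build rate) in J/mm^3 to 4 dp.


Build rate = 330 * 0.051 * 0.056 = 0.94248 mm^3/s
SE = 246 / 0.94248 = 261.0135 J/mm^3


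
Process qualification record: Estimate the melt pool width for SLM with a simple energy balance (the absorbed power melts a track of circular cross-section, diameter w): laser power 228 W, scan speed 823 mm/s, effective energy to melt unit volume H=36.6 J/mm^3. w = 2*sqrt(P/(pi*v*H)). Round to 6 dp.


w = 2*sqrt(228/(pi*823*36.6)) = 0.098171 mm


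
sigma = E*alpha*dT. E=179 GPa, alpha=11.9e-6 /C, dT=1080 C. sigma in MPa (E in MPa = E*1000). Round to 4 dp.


sigma = 179*1000 * 11.9e-6 * 1080 = 2300.508 MPa
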